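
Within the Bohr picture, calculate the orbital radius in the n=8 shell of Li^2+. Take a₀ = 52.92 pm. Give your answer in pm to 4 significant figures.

r_n = n²a₀/Z = 8² × 52.92 / 3
    = 64 × 52.92 / 3 = 1129 pm

1129 pm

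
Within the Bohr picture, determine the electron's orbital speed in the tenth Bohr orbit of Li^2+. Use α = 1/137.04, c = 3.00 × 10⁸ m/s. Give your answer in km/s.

v_n = Zαc/n = 3 × 0.00730 × 3.00 × 10⁸ / 10
    = 657 km/s

657 km/s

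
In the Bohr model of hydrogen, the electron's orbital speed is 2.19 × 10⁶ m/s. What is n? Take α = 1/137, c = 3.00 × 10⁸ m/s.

v_n = Zαc/n ⇒ n = Zαc/v = 1 × 0.00730 × 3.00 × 10⁸ / 2.19 × 10⁶ ≈ 1.00
n = 1

1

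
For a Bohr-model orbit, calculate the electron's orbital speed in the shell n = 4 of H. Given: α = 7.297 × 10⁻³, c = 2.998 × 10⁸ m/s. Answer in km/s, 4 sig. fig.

v_n = Zαc/n = 1 × 0.007297 × 2.998 × 10⁸ / 4
    = 546.9 km/s

546.9 km/s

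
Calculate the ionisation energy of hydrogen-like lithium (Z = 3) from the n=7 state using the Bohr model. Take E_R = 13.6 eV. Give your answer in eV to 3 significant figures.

E_n = −E_R·Z²/n² = −13.6 × 3²/7² eV = -2.50 eV
Ionisation energy = −E_n = 2.50 eV

2.50 eV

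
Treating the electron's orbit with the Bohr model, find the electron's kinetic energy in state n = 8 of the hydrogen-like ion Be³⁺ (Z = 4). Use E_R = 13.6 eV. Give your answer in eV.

For a Coulomb orbit the virial theorem gives K = −E_n.
E_n = −E_R·Z²/n², so K = E_R·Z²/n² = 13.6 × 4²/8² = 3.40 eV

3.40 eV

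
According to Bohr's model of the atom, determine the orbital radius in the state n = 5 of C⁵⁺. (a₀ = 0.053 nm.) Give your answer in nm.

r_n = n²a₀/Z = 5² × 0.053 / 6
    = 25 × 0.053 / 6 = 0.22 nm

0.22 nm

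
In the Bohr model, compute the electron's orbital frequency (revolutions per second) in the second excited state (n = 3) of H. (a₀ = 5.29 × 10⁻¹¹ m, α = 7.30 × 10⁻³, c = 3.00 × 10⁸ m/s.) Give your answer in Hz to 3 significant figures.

r = n²a₀/Z = 4.76 × 10⁻¹⁰ m, v = Zαc/n = 7.30 × 10⁵ m/s
f = v/(2πr) = 2.44 × 10¹⁴ Hz

2.44 × 10¹⁴ Hz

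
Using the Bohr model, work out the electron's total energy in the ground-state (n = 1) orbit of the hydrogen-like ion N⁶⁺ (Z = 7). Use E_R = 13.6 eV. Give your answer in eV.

E_n = −E_R·Z²/n² = −13.6 × 7²/1² = -666 eV

-666 eV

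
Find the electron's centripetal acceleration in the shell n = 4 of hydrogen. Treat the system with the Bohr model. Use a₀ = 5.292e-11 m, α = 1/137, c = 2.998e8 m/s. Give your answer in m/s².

r = n²a₀/Z = 8.467e-10 m, v = Zαc/n = 5.471e5 m/s
a = v²/r = (5.471e5)² / 8.467e-10 = 3.535e20 m/s²

3.535e20 m/s²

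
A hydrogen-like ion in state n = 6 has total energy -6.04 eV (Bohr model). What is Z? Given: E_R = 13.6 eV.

4

E_n = −E_R Z²/n² ⇒ Z² = −E_n n²/E_R = 6.04 × 6² / 13.6 ≈ 15.99
Z = 4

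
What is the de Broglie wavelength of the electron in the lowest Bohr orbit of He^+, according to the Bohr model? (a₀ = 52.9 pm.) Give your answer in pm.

The Bohr quantisation condition is nλ = 2πr_n.
r_n = n²a₀/Z = 26.4 pm
λ = 2πr_n/n = 2π·26.4/1 = 166 pm

166 pm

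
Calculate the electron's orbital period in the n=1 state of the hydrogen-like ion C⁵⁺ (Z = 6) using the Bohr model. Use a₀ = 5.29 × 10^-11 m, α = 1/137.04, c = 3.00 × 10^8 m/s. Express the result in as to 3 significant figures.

r = n²a₀/Z = 1²·5.29 × 10^-11/6 = 8.82 × 10^-12 m
v = Zαc/n = 6·0.00730·3.00 × 10^8/1 = 1.31 × 10^7 m/s
T = 2πr/v = 4.22 × 10^-18 s = 4.22 as

4.22 as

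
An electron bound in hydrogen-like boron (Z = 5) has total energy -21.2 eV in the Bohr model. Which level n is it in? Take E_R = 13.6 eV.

E_n = −E_R Z²/n² ⇒ n² = E_R Z²/(−E_n) = 13.6 × 5² / 21.2 ≈ 16.04
n = 4

4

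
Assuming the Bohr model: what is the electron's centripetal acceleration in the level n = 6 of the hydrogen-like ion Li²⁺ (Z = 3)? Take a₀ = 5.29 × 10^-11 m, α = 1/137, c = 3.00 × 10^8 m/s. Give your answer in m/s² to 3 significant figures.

r = n²a₀/Z = 6.35 × 10^-10 m, v = Zαc/n = 1.09 × 10^6 m/s
a = v²/r = (1.09 × 10^6)² / 6.35 × 10^-10 = 1.89 × 10^21 m/s²

1.89 × 10^21 m/s²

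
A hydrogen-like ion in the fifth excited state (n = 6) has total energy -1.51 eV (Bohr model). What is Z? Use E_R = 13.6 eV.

E_n = −E_R Z²/n² ⇒ Z² = −E_n n²/E_R = 1.51 × 6² / 13.6 ≈ 4.00
Z = 2

2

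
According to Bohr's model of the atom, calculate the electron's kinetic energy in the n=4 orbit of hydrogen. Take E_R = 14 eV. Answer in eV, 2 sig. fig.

0.88 eV

For a Coulomb orbit the virial theorem gives K = −E_n.
E_n = −E_R·Z²/n², so K = E_R·Z²/n² = 14 × 1²/4² = 0.88 eV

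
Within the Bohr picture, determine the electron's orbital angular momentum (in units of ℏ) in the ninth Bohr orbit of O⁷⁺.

L_n = nℏ, so L/ℏ = n = 9.

9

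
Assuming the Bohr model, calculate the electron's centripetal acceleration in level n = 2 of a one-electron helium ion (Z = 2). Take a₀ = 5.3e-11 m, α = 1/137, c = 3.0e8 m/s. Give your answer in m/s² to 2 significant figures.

4.5e22 m/s²

r = n²a₀/Z = 1.1e-10 m, v = Zαc/n = 2.2e6 m/s
a = v²/r = (2.2e6)² / 1.1e-10 = 4.5e22 m/s²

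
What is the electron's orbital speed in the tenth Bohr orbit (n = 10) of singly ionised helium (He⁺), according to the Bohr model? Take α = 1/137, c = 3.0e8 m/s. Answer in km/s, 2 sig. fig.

v_n = Zαc/n = 2 × 0.0073 × 3.0e8 / 10
    = 440 km/s

440 km/s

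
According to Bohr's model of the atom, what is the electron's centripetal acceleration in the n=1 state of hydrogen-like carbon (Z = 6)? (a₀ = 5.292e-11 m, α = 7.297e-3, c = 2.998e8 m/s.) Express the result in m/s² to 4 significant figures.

1.953e25 m/s²

r = n²a₀/Z = 8.820e-12 m, v = Zαc/n = 1.313e7 m/s
a = v²/r = (1.313e7)² / 8.820e-12 = 1.953e25 m/s²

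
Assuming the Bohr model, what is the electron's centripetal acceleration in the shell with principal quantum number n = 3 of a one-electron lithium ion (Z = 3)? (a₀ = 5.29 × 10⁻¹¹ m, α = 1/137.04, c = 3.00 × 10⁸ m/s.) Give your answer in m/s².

r = n²a₀/Z = 1.59 × 10⁻¹⁰ m, v = Zαc/n = 2.19 × 10⁶ m/s
a = v²/r = (2.19 × 10⁶)² / 1.59 × 10⁻¹⁰ = 3.02 × 10²² m/s²

3.02 × 10²² m/s²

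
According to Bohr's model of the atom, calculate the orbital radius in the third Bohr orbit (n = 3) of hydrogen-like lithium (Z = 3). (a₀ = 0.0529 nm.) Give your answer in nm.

r_n = n²a₀/Z = 3² × 0.0529 / 3
    = 9 × 0.0529 / 3 = 0.159 nm

0.159 nm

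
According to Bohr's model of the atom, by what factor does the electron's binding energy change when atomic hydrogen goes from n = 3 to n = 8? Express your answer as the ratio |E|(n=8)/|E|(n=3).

|E| ∝ Z^2 · n^-2; with Z fixed, |E| ∝ n^-2.
|E|(n=8)/|E|(n=3) = (8/3)^-2 = 9/64

9/64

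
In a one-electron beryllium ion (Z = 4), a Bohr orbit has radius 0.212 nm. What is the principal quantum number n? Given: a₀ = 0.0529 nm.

r_n = n²a₀/Z ⇒ n² = rZ/a₀ = 0.212 × 4 / 0.0529 ≈ 16.03
n = 4

4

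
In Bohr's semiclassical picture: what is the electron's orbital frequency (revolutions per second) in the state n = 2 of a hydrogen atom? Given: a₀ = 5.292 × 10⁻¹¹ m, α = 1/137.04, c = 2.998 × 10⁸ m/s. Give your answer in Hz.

8.224 × 10¹⁴ Hz

r = n²a₀/Z = 2.117 × 10⁻¹⁰ m, v = Zαc/n = 1.094 × 10⁶ m/s
f = v/(2πr) = 8.224 × 10¹⁴ Hz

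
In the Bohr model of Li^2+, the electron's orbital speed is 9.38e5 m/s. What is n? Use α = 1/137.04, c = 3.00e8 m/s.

7

v_n = Zαc/n ⇒ n = Zαc/v = 3 × 0.00730 × 3.00e8 / 9.38e5 ≈ 7.00
n = 7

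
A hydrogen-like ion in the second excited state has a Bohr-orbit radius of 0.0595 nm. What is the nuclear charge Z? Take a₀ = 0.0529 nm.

r_n = n²a₀/Z ⇒ Z = n²a₀/r = 3² × 0.0529 / 0.0595 ≈ 8.00
Z = 8

8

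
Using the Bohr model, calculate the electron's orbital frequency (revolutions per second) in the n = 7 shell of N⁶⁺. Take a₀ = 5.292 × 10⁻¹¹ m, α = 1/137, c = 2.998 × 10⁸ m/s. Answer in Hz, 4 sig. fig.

9.402 × 10¹⁴ Hz

r = n²a₀/Z = 3.704 × 10⁻¹⁰ m, v = Zαc/n = 2.188 × 10⁶ m/s
f = v/(2πr) = 9.402 × 10¹⁴ Hz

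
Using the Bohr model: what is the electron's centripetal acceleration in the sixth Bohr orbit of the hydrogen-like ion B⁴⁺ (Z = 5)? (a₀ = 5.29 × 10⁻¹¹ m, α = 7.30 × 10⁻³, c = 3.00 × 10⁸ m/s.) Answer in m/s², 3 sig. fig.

r = n²a₀/Z = 3.81 × 10⁻¹⁰ m, v = Zαc/n = 1.82 × 10⁶ m/s
a = v²/r = (1.82 × 10⁶)² / 3.81 × 10⁻¹⁰ = 8.74 × 10²¹ m/s²

8.74 × 10²¹ m/s²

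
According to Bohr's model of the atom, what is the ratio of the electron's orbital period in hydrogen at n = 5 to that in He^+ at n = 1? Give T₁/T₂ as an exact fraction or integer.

T ∝ Z^-2 · n^3
T₁/T₂ = (1/2)^-2 · (5/1)^3 = 500

500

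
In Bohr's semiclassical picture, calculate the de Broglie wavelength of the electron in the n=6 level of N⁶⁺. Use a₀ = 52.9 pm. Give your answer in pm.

The Bohr quantisation condition is nλ = 2πr_n.
r_n = n²a₀/Z = 272 pm
λ = 2πr_n/n = 2π·272/6 = 285 pm

285 pm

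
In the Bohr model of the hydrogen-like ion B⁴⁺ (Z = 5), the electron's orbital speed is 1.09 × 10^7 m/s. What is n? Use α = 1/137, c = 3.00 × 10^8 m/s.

1

v_n = Zαc/n ⇒ n = Zαc/v = 5 × 0.00730 × 3.00 × 10^8 / 1.09 × 10^7 ≈ 1.00
n = 1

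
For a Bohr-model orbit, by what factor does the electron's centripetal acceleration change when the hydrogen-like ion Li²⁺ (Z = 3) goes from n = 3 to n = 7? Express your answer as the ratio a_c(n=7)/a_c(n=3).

a_c ∝ Z^3 · n^-4; with Z fixed, a_c ∝ n^-4.
a_c(n=7)/a_c(n=3) = (7/3)^-4 = 81/2401

81/2401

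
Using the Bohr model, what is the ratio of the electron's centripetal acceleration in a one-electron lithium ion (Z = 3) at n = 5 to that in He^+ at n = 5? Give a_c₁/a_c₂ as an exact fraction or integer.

a_c ∝ Z^3 · n^-4
a_c₁/a_c₂ = (3/2)^3 · (5/5)^-4 = 27/8

27/8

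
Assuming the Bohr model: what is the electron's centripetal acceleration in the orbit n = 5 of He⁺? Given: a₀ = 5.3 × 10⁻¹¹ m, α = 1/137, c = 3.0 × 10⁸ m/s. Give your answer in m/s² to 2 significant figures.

1.2 × 10²¹ m/s²

r = n²a₀/Z = 6.6 × 10⁻¹⁰ m, v = Zαc/n = 8.8 × 10⁵ m/s
a = v²/r = (8.8 × 10⁵)² / 6.6 × 10⁻¹⁰ = 1.2 × 10²¹ m/s²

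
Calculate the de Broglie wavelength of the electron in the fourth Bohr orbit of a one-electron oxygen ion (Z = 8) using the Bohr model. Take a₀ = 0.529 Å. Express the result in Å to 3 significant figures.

The Bohr quantisation condition is nλ = 2πr_n.
r_n = n²a₀/Z = 1.06 Å
λ = 2πr_n/n = 2π·1.06/4 = 1.66 Å

1.66 Å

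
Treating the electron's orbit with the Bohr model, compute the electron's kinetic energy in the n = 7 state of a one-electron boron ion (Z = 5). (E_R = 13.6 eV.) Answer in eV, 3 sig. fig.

6.94 eV

For a Coulomb orbit the virial theorem gives K = −E_n.
E_n = −E_R·Z²/n², so K = E_R·Z²/n² = 13.6 × 5²/7² = 6.94 eV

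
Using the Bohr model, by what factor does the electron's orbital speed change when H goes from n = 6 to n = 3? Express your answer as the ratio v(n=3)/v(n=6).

v ∝ Z^1 · n^-1; with Z fixed, v ∝ n^-1.
v(n=3)/v(n=6) = (3/6)^-1 = 2

2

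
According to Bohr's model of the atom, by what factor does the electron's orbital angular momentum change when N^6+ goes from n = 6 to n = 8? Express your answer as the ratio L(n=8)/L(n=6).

L = nℏ depends only on n, so L ∝ n.
L(n=8)/L(n=6) = (8/6)^1 = 4/3

4/3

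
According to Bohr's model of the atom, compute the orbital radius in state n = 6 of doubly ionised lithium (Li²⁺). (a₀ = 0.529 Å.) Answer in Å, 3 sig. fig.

6.35 Å

r_n = n²a₀/Z = 6² × 0.529 / 3
    = 36 × 0.529 / 3 = 6.35 Å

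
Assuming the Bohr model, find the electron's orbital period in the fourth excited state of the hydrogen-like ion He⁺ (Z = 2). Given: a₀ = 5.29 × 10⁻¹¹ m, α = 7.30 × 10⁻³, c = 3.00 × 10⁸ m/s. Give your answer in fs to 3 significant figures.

r = n²a₀/Z = 5²·5.29 × 10⁻¹¹/2 = 6.61 × 10⁻¹⁰ m
v = Zαc/n = 2·0.00730·3.00 × 10⁸/5 = 8.76 × 10⁵ m/s
T = 2πr/v = 4.74 × 10⁻¹⁵ s = 4.74 fs

4.74 fs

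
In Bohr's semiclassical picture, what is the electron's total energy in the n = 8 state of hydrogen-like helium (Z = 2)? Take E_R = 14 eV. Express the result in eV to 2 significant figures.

-0.88 eV

E_n = −E_R·Z²/n² = −14 × 2²/8² = -0.88 eV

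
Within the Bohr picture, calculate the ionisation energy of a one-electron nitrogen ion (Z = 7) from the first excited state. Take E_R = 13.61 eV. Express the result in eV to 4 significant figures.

E_n = −E_R·Z²/n² = −13.61 × 7²/2² eV = -166.7 eV
Ionisation energy = −E_n = 166.7 eV

166.7 eV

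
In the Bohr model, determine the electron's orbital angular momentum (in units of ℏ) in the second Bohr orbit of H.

L_n = nℏ, so L/ℏ = n = 2.

2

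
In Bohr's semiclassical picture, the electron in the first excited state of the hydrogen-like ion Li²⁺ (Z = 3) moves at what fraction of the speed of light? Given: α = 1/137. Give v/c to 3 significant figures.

0.0109

v_n = Zαc/n, so v/c = Zα/n = 3 × 0.00730 / 2 = 0.0109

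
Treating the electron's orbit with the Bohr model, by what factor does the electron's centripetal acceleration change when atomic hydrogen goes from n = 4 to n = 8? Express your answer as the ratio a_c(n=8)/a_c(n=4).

a_c ∝ Z^3 · n^-4; with Z fixed, a_c ∝ n^-4.
a_c(n=8)/a_c(n=4) = (8/4)^-4 = 1/16

1/16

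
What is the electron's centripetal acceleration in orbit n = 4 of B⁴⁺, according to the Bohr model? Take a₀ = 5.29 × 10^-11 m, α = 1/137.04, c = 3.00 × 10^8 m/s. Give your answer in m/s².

4.42 × 10^22 m/s²

r = n²a₀/Z = 1.69 × 10^-10 m, v = Zαc/n = 2.74 × 10^6 m/s
a = v²/r = (2.74 × 10^6)² / 1.69 × 10^-10 = 4.42 × 10^22 m/s²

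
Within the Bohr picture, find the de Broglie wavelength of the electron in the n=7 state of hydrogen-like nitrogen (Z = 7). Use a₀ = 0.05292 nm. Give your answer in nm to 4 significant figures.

The Bohr quantisation condition is nλ = 2πr_n.
r_n = n²a₀/Z = 0.3704 nm
λ = 2πr_n/n = 2π·0.3704/7 = 0.3325 nm

0.3325 nm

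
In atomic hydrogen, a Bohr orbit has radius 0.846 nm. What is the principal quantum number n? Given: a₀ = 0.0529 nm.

r_n = n²a₀/Z ⇒ n² = rZ/a₀ = 0.846 × 1 / 0.0529 ≈ 15.99
n = 4

4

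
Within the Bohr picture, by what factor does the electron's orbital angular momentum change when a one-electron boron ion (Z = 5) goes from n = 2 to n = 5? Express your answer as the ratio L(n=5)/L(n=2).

L = nℏ depends only on n, so L ∝ n.
L(n=5)/L(n=2) = (5/2)^1 = 5/2

5/2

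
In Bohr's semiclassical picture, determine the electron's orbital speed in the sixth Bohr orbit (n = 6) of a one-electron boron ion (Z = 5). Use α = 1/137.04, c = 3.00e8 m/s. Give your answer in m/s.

v_n = Zαc/n = 5 × 0.00730 × 3.00e8 / 6
    = 1.82e6 m/s

1.82e6 m/s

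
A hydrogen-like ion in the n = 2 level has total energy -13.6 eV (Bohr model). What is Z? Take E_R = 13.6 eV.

2

E_n = −E_R Z²/n² ⇒ Z² = −E_n n²/E_R = 13.6 × 2² / 13.6 ≈ 4.00
Z = 2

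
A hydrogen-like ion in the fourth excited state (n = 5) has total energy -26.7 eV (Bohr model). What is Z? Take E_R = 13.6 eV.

E_n = −E_R Z²/n² ⇒ Z² = −E_n n²/E_R = 26.7 × 5² / 13.6 ≈ 49.08
Z = 7

7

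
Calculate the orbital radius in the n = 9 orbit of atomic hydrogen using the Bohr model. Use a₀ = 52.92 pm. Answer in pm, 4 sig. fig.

4287 pm

r_n = n²a₀/Z = 9² × 52.92 / 1
    = 81 × 52.92 / 1 = 4287 pm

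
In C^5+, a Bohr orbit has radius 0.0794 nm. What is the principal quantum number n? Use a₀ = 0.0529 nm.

r_n = n²a₀/Z ⇒ n² = rZ/a₀ = 0.0794 × 6 / 0.0529 ≈ 9.01
n = 3

3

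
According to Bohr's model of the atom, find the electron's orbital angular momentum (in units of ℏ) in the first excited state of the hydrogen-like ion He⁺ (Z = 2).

2

L_n = nℏ, so L/ℏ = n = 2.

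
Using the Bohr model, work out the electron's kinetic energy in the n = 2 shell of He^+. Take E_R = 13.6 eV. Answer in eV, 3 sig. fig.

13.6 eV

For a Coulomb orbit the virial theorem gives K = −E_n.
E_n = −E_R·Z²/n², so K = E_R·Z²/n² = 13.6 × 2²/2² = 13.6 eV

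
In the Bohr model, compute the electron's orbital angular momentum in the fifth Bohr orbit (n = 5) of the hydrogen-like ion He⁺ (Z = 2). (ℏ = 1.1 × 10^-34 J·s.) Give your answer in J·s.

L_n = nℏ = 5 × 1.1 × 10^-34 = 5.5 × 10^-34 J·s

5.5 × 10^-34 J·s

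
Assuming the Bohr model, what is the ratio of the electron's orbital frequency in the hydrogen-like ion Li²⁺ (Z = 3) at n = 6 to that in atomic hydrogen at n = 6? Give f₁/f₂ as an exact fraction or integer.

9

f ∝ Z^2 · n^-3
f₁/f₂ = (3/1)^2 · (6/6)^-3 = 9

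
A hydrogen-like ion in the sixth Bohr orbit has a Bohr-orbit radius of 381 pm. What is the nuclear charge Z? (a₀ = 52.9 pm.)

r_n = n²a₀/Z ⇒ Z = n²a₀/r = 6² × 52.9 / 381 ≈ 5.00
Z = 5

5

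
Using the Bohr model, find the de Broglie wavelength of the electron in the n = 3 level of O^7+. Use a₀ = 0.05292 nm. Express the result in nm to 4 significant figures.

The Bohr quantisation condition is nλ = 2πr_n.
r_n = n²a₀/Z = 0.05954 nm
λ = 2πr_n/n = 2π·0.05954/3 = 0.1247 nm

0.1247 nm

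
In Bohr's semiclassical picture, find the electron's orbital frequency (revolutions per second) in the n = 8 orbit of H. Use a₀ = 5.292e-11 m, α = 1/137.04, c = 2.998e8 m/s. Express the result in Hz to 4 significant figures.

1.285e13 Hz

r = n²a₀/Z = 3.387e-9 m, v = Zαc/n = 2.735e5 m/s
f = v/(2πr) = 1.285e13 Hz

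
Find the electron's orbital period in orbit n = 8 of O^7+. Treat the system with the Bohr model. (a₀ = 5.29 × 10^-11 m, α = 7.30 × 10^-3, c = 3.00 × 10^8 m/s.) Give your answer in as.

1210 as

r = n²a₀/Z = 8²·5.29 × 10^-11/8 = 4.23 × 10^-10 m
v = Zαc/n = 8·0.00730·3.00 × 10^8/8 = 2.19 × 10^6 m/s
T = 2πr/v = 1.21 × 10^-15 s = 1210 as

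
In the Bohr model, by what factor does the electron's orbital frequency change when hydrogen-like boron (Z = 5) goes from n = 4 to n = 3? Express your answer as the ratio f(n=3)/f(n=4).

64/27

f ∝ Z^2 · n^-3; with Z fixed, f ∝ n^-3.
f(n=3)/f(n=4) = (3/4)^-3 = 64/27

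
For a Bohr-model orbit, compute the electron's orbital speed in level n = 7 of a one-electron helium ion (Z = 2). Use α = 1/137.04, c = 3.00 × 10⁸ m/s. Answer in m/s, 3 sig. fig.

v_n = Zαc/n = 2 × 0.00730 × 3.00 × 10⁸ / 7
    = 6.25 × 10⁵ m/s

6.25 × 10⁵ m/s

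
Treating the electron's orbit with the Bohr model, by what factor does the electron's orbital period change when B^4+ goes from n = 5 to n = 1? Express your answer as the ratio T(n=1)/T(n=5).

1/125

T ∝ Z^-2 · n^3; with Z fixed, T ∝ n^3.
T(n=1)/T(n=5) = (1/5)^3 = 1/125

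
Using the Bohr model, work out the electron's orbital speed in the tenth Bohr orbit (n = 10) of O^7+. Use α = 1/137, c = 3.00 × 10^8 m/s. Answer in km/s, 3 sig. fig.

v_n = Zαc/n = 8 × 0.00730 × 3.00 × 10^8 / 10
    = 1750 km/s

1750 km/s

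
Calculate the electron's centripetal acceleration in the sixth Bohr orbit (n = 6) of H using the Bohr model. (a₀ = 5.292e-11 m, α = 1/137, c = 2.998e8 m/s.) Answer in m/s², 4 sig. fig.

r = n²a₀/Z = 1.905e-9 m, v = Zαc/n = 3.647e5 m/s
a = v²/r = (3.647e5)² / 1.905e-9 = 6.982e19 m/s²

6.982e19 m/s²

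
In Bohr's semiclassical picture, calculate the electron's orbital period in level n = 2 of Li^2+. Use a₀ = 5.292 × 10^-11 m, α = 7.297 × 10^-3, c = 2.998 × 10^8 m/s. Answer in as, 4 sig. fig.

r = n²a₀/Z = 2²·5.292 × 10^-11/3 = 7.056 × 10^-11 m
v = Zαc/n = 3·0.007297·2.998 × 10^8/2 = 3.281 × 10^6 m/s
T = 2πr/v = 1.351 × 10^-16 s = 135.1 as

135.1 as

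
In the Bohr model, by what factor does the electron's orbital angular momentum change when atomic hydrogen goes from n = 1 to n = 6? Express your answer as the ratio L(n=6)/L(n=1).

L = nℏ depends only on n, so L ∝ n.
L(n=6)/L(n=1) = (6/1)^1 = 6

6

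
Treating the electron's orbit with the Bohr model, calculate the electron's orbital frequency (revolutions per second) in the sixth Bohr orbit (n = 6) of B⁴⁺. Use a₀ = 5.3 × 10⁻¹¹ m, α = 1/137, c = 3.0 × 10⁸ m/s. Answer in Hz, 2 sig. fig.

7.6 × 10¹⁴ Hz

r = n²a₀/Z = 3.8 × 10⁻¹⁰ m, v = Zαc/n = 1.8 × 10⁶ m/s
f = v/(2πr) = 7.6 × 10¹⁴ Hz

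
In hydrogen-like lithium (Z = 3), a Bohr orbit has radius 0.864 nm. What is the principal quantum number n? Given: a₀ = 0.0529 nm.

7

r_n = n²a₀/Z ⇒ n² = rZ/a₀ = 0.864 × 3 / 0.0529 ≈ 49.00
n = 7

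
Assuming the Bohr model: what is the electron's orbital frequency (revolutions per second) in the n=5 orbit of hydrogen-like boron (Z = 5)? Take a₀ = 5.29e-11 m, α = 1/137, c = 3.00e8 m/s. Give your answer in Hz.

1.32e15 Hz

r = n²a₀/Z = 2.64e-10 m, v = Zαc/n = 2.19e6 m/s
f = v/(2πr) = 1.32e15 Hz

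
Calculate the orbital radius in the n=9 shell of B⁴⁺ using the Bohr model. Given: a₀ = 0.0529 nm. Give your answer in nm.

r_n = n²a₀/Z = 9² × 0.0529 / 5
    = 81 × 0.0529 / 5 = 0.857 nm

0.857 nm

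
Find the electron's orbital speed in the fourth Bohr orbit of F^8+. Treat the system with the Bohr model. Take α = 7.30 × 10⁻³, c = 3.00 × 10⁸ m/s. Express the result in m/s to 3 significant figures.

4.93 × 10⁶ m/s

v_n = Zαc/n = 9 × 0.00730 × 3.00 × 10⁸ / 4
    = 4.93 × 10⁶ m/s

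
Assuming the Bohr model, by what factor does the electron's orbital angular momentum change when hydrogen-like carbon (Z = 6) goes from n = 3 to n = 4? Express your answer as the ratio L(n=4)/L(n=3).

4/3

L = nℏ depends only on n, so L ∝ n.
L(n=4)/L(n=3) = (4/3)^1 = 4/3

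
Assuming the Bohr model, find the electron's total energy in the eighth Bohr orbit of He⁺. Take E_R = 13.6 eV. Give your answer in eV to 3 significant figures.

-0.850 eV

E_n = −E_R·Z²/n² = −13.6 × 2²/8² = -0.850 eV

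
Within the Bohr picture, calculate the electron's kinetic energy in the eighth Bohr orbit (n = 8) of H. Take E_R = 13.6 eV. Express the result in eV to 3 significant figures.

For a Coulomb orbit the virial theorem gives K = −E_n.
E_n = −E_R·Z²/n², so K = E_R·Z²/n² = 13.6 × 1²/8² = 0.212 eV

0.212 eV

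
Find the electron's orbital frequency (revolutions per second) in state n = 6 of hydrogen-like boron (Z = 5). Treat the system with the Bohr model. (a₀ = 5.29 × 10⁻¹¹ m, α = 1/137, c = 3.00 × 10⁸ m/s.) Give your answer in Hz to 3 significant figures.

r = n²a₀/Z = 3.81 × 10⁻¹⁰ m, v = Zαc/n = 1.82 × 10⁶ m/s
f = v/(2πr) = 7.63 × 10¹⁴ Hz

7.63 × 10¹⁴ Hz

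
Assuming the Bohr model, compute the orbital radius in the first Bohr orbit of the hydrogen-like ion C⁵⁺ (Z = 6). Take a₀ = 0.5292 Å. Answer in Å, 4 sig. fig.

r_n = n²a₀/Z = 1² × 0.5292 / 6
    = 1 × 0.5292 / 6 = 0.08820 Å

0.08820 Å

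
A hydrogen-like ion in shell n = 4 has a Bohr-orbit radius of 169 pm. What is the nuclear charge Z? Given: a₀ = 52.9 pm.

r_n = n²a₀/Z ⇒ Z = n²a₀/r = 4² × 52.9 / 169 ≈ 5.01
Z = 5

5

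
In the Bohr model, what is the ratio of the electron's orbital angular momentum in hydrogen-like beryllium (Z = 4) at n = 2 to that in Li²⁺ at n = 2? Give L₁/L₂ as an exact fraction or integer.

L = nℏ is independent of Z.
L₁/L₂ = n₁/n₂ = 2/2 = 1

1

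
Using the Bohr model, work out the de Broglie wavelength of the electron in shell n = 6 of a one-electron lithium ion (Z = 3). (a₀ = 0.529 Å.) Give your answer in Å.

6.65 Å

The Bohr quantisation condition is nλ = 2πr_n.
r_n = n²a₀/Z = 6.35 Å
λ = 2πr_n/n = 2π·6.35/6 = 6.65 Å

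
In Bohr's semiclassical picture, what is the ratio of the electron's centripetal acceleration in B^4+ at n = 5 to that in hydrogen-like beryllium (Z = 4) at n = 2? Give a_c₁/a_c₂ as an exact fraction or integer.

1/20

a_c ∝ Z^3 · n^-4
a_c₁/a_c₂ = (5/4)^3 · (5/2)^-4 = 1/20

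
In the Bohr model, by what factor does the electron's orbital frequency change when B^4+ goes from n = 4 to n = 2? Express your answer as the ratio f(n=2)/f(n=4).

f ∝ Z^2 · n^-3; with Z fixed, f ∝ n^-3.
f(n=2)/f(n=4) = (2/4)^-3 = 8

8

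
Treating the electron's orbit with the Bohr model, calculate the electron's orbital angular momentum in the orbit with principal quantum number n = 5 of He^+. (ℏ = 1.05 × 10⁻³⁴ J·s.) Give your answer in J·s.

5.25 × 10⁻³⁴ J·s

L_n = nℏ = 5 × 1.05 × 10⁻³⁴ = 5.25 × 10⁻³⁴ J·s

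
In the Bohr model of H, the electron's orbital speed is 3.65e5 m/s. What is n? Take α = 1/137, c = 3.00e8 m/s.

v_n = Zαc/n ⇒ n = Zαc/v = 1 × 0.00730 × 3.00e8 / 3.65e5 ≈ 6.00
n = 6

6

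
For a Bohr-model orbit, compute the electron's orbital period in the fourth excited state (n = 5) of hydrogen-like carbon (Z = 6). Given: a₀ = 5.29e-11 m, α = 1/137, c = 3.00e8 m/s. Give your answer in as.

527 as

r = n²a₀/Z = 5²·5.29e-11/6 = 2.20e-10 m
v = Zαc/n = 6·0.00730·3.00e8/5 = 2.63e6 m/s
T = 2πr/v = 5.27e-16 s = 527 as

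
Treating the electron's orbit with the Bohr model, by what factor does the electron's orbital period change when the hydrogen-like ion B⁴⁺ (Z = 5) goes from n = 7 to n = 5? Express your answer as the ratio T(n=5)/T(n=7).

125/343

T ∝ Z^-2 · n^3; with Z fixed, T ∝ n^3.
T(n=5)/T(n=7) = (5/7)^3 = 125/343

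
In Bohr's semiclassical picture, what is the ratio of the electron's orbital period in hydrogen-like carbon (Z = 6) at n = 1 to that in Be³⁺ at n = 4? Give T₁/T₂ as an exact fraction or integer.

1/144

T ∝ Z^-2 · n^3
T₁/T₂ = (6/4)^-2 · (1/4)^3 = 1/144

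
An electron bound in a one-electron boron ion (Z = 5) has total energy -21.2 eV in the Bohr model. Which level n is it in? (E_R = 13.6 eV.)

4

E_n = −E_R Z²/n² ⇒ n² = E_R Z²/(−E_n) = 13.6 × 5² / 21.2 ≈ 16.04
n = 4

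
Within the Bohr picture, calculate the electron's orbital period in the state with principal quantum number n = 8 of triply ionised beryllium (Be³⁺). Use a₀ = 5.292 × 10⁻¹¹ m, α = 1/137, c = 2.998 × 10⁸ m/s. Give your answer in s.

r = n²a₀/Z = 8²·5.292 × 10⁻¹¹/4 = 8.467 × 10⁻¹⁰ m
v = Zαc/n = 4·0.007299·2.998 × 10⁸/8 = 1.094 × 10⁶ m/s
T = 2πr/v = 4.862 × 10⁻¹⁵ s

4.862 × 10⁻¹⁵ s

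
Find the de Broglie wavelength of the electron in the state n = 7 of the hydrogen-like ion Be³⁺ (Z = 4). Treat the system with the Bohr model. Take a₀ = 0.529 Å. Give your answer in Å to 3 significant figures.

The Bohr quantisation condition is nλ = 2πr_n.
r_n = n²a₀/Z = 6.48 Å
λ = 2πr_n/n = 2π·6.48/7 = 5.82 Å

5.82 Å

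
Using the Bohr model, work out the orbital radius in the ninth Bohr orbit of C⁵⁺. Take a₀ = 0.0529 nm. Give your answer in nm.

r_n = n²a₀/Z = 9² × 0.0529 / 6
    = 81 × 0.0529 / 6 = 0.714 nm

0.714 nm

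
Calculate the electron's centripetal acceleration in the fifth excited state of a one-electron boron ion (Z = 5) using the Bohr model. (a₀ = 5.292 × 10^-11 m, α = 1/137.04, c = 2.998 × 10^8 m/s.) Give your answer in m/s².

r = n²a₀/Z = 3.810 × 10^-10 m, v = Zαc/n = 1.823 × 10^6 m/s
a = v²/r = (1.823 × 10^6)² / 3.810 × 10^-10 = 8.723 × 10^21 m/s²

8.723 × 10^21 m/s²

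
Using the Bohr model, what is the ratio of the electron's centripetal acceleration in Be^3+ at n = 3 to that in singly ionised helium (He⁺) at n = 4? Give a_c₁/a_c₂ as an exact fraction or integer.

2048/81

a_c ∝ Z^3 · n^-4
a_c₁/a_c₂ = (4/2)^3 · (3/4)^-4 = 2048/81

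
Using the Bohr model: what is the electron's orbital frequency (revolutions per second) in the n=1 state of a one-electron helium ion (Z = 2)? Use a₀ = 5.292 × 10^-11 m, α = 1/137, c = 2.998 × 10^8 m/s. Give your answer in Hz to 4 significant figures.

r = n²a₀/Z = 2.646 × 10^-11 m, v = Zαc/n = 4.377 × 10^6 m/s
f = v/(2πr) = 2.633 × 10^16 Hz

2.633 × 10^16 Hz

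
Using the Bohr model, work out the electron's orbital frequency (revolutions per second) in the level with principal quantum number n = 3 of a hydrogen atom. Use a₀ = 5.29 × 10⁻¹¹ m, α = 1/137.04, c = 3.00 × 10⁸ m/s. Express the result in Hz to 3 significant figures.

r = n²a₀/Z = 4.76 × 10⁻¹⁰ m, v = Zαc/n = 7.30 × 10⁵ m/s
f = v/(2πr) = 2.44 × 10¹⁴ Hz

2.44 × 10¹⁴ Hz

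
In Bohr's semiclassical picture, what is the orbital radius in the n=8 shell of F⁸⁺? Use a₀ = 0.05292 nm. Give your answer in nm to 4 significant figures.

r_n = n²a₀/Z = 8² × 0.05292 / 9
    = 64 × 0.05292 / 9 = 0.3763 nm

0.3763 nm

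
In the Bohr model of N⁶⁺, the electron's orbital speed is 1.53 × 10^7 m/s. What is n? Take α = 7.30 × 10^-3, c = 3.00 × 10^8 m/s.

v_n = Zαc/n ⇒ n = Zαc/v = 7 × 0.00730 × 3.00 × 10^8 / 1.53 × 10^7 ≈ 1.00
n = 1

1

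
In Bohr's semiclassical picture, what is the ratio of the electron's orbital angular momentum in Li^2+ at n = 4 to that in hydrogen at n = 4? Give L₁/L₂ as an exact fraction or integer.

1

L = nℏ is independent of Z.
L₁/L₂ = n₁/n₂ = 4/4 = 1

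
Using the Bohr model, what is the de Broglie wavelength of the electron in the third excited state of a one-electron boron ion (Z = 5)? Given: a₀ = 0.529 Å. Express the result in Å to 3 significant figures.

2.66 Å

The Bohr quantisation condition is nλ = 2πr_n.
r_n = n²a₀/Z = 1.69 Å
λ = 2πr_n/n = 2π·1.69/4 = 2.66 Å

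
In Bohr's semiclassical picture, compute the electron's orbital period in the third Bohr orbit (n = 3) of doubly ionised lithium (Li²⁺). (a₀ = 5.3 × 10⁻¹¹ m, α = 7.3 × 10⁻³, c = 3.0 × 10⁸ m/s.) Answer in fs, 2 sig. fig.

r = n²a₀/Z = 3²·5.3 × 10⁻¹¹/3 = 1.6 × 10⁻¹⁰ m
v = Zαc/n = 3·0.0073·3.0 × 10⁸/3 = 2.2 × 10⁶ m/s
T = 2πr/v = 4.6 × 10⁻¹⁶ s = 0.46 fs

0.46 fs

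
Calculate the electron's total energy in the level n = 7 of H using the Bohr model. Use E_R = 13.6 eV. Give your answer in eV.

-0.278 eV

E_n = −E_R·Z²/n² = −13.6 × 1²/7² = -0.278 eV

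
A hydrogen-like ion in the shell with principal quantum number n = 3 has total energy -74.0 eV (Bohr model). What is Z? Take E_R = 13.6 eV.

7

E_n = −E_R Z²/n² ⇒ Z² = −E_n n²/E_R = 74.0 × 3² / 13.6 ≈ 48.97
Z = 7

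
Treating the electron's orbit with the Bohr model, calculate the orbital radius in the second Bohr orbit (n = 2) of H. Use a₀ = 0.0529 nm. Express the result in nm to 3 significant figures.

0.212 nm

r_n = n²a₀/Z = 2² × 0.0529 / 1
    = 4 × 0.0529 / 1 = 0.212 nm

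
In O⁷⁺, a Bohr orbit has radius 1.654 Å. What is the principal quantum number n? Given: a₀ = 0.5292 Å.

r_n = n²a₀/Z ⇒ n² = rZ/a₀ = 1.654 × 8 / 0.5292 ≈ 25.00
n = 5

5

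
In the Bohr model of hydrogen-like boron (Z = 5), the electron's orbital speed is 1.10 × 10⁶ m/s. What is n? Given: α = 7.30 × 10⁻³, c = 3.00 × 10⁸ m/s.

v_n = Zαc/n ⇒ n = Zαc/v = 5 × 0.00730 × 3.00 × 10⁸ / 1.10 × 10⁶ ≈ 9.95
n = 10

10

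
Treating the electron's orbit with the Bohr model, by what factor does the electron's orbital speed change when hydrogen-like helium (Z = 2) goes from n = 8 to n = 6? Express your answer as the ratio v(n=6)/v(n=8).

4/3

v ∝ Z^1 · n^-1; with Z fixed, v ∝ n^-1.
v(n=6)/v(n=8) = (6/8)^-1 = 4/3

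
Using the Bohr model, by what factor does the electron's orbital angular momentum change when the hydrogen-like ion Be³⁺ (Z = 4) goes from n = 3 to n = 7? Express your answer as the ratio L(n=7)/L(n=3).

7/3

L = nℏ depends only on n, so L ∝ n.
L(n=7)/L(n=3) = (7/3)^1 = 7/3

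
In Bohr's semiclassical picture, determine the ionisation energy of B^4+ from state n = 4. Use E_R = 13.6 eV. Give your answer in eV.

21.2 eV

E_n = −E_R·Z²/n² = −13.6 × 5²/4² eV = -21.2 eV
Ionisation energy = −E_n = 21.2 eV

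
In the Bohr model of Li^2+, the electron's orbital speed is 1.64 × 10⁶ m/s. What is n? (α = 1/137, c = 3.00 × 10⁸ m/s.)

v_n = Zαc/n ⇒ n = Zαc/v = 3 × 0.00730 × 3.00 × 10⁸ / 1.64 × 10⁶ ≈ 4.01
n = 4

4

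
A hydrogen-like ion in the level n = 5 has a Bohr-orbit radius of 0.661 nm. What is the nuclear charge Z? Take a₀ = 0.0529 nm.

r_n = n²a₀/Z ⇒ Z = n²a₀/r = 5² × 0.0529 / 0.661 ≈ 2.00
Z = 2

2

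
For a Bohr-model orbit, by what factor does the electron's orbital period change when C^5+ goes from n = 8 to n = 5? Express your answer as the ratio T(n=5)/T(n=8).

T ∝ Z^-2 · n^3; with Z fixed, T ∝ n^3.
T(n=5)/T(n=8) = (5/8)^3 = 125/512

125/512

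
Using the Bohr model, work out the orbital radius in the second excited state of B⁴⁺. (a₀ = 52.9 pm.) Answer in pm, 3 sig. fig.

r_n = n²a₀/Z = 3² × 52.9 / 5
    = 9 × 52.9 / 5 = 95.2 pm

95.2 pm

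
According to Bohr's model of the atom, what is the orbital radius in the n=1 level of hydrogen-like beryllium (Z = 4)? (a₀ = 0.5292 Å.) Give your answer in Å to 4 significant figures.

r_n = n²a₀/Z = 1² × 0.5292 / 4
    = 1 × 0.5292 / 4 = 0.1323 Å

0.1323 Å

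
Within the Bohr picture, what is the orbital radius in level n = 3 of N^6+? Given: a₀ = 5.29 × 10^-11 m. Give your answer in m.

r_n = n²a₀/Z = 3² × 5.29 × 10^-11 / 7
    = 9 × 5.29 × 10^-11 / 7 = 6.80 × 10^-11 m

6.80 × 10^-11 m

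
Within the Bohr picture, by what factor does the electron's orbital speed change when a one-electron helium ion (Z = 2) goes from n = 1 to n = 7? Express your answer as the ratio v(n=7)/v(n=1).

v ∝ Z^1 · n^-1; with Z fixed, v ∝ n^-1.
v(n=7)/v(n=1) = (7/1)^-1 = 1/7

1/7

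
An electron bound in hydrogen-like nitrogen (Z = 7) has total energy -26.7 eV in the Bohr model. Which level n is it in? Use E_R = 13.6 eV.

E_n = −E_R Z²/n² ⇒ n² = E_R Z²/(−E_n) = 13.6 × 7² / 26.7 ≈ 24.96
n = 5

5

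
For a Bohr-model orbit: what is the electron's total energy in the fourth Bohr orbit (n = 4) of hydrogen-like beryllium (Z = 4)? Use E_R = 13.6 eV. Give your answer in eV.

-13.6 eV

E_n = −E_R·Z²/n² = −13.6 × 4²/4² = -13.6 eV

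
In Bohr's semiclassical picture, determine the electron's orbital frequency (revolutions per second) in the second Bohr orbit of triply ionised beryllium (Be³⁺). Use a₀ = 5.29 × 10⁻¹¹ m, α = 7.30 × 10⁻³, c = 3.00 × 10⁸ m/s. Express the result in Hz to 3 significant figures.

1.32 × 10¹⁶ Hz

r = n²a₀/Z = 5.29 × 10⁻¹¹ m, v = Zαc/n = 4.38 × 10⁶ m/s
f = v/(2πr) = 1.32 × 10¹⁶ Hz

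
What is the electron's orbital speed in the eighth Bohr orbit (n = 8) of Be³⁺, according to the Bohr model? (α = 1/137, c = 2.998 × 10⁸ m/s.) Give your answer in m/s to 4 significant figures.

v_n = Zαc/n = 4 × 0.007299 × 2.998 × 10⁸ / 8
    = 1.094 × 10⁶ m/s

1.094 × 10⁶ m/s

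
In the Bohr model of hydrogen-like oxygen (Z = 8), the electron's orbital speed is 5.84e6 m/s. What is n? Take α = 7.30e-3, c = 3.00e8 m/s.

v_n = Zαc/n ⇒ n = Zαc/v = 8 × 0.00730 × 3.00e8 / 5.84e6 ≈ 3.00
n = 3

3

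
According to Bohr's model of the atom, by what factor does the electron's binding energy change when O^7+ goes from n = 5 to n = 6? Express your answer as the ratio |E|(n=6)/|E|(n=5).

25/36

|E| ∝ Z^2 · n^-2; with Z fixed, |E| ∝ n^-2.
|E|(n=6)/|E|(n=5) = (6/5)^-2 = 25/36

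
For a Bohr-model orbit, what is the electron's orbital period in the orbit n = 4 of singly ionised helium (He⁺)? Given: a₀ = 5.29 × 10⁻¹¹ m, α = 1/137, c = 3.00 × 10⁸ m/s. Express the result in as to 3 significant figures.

r = n²a₀/Z = 4²·5.29 × 10⁻¹¹/2 = 4.23 × 10⁻¹⁰ m
v = Zαc/n = 2·0.00730·3.00 × 10⁸/4 = 1.09 × 10⁶ m/s
T = 2πr/v = 2.43 × 10⁻¹⁵ s = 2430 as

2430 as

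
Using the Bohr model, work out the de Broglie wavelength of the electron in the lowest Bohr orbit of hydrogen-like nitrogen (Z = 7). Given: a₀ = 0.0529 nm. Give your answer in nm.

The Bohr quantisation condition is nλ = 2πr_n.
r_n = n²a₀/Z = 0.00756 nm
λ = 2πr_n/n = 2π·0.00756/1 = 0.0475 nm

0.0475 nm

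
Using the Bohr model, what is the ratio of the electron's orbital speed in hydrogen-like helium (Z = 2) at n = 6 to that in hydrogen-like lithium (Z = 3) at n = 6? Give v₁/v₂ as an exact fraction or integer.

v ∝ Z^1 · n^-1
v₁/v₂ = (2/3)^1 · (6/6)^-1 = 2/3

2/3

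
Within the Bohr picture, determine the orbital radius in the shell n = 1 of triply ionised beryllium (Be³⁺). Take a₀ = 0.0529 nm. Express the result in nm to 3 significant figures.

0.0132 nm

r_n = n²a₀/Z = 1² × 0.0529 / 4
    = 1 × 0.0529 / 4 = 0.0132 nm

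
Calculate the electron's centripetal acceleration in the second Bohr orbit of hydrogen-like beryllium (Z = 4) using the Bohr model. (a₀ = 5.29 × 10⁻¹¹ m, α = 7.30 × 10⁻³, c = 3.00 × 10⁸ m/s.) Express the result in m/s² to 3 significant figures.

3.63 × 10²³ m/s²

r = n²a₀/Z = 5.29 × 10⁻¹¹ m, v = Zαc/n = 4.38 × 10⁶ m/s
a = v²/r = (4.38 × 10⁶)² / 5.29 × 10⁻¹¹ = 3.63 × 10²³ m/s²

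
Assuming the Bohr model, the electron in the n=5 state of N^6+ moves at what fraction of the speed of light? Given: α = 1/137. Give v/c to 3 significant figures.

0.0102

v_n = Zαc/n, so v/c = Zα/n = 7 × 0.00730 / 5 = 0.0102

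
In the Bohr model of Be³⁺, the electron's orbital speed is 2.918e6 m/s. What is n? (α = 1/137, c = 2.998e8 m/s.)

3

v_n = Zαc/n ⇒ n = Zαc/v = 4 × 0.007299 × 2.998e8 / 2.918e6 ≈ 3.00
n = 3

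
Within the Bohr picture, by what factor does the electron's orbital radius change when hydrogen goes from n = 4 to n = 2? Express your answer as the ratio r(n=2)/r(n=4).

1/4

r ∝ Z^-1 · n^2; with Z fixed, r ∝ n^2.
r(n=2)/r(n=4) = (2/4)^2 = 1/4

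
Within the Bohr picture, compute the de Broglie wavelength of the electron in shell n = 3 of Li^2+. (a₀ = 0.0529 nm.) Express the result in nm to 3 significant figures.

0.332 nm

The Bohr quantisation condition is nλ = 2πr_n.
r_n = n²a₀/Z = 0.159 nm
λ = 2πr_n/n = 2π·0.159/3 = 0.332 nm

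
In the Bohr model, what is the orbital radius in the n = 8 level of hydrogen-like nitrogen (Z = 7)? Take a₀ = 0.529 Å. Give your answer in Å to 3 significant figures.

r_n = n²a₀/Z = 8² × 0.529 / 7
    = 64 × 0.529 / 7 = 4.84 Å

4.84 Å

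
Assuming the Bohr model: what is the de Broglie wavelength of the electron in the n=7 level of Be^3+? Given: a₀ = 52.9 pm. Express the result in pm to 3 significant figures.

582 pm

The Bohr quantisation condition is nλ = 2πr_n.
r_n = n²a₀/Z = 648 pm
λ = 2πr_n/n = 2π·648/7 = 582 pm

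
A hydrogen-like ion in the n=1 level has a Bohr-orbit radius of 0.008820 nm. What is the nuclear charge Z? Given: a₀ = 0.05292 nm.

6

r_n = n²a₀/Z ⇒ Z = n²a₀/r = 1² × 0.05292 / 0.008820 ≈ 6.00
Z = 6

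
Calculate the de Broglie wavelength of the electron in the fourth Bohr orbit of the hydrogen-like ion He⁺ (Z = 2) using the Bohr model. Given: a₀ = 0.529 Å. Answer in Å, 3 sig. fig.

The Bohr quantisation condition is nλ = 2πr_n.
r_n = n²a₀/Z = 4.23 Å
λ = 2πr_n/n = 2π·4.23/4 = 6.65 Å

6.65 Å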